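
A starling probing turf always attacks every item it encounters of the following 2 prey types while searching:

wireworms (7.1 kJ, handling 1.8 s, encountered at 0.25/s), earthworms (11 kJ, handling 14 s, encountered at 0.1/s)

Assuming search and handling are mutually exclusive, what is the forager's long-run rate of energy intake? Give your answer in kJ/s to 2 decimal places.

1.01 kJ/s

Energy encountered per unit search time: 0.25×7.1 + 0.1×11 = 2.875 kJ/s.
Handling time per unit search time: 0.25×1.8 + 0.1×14 = 1.85.
Rate = 2.875/(1 + 1.85) = 1.009 kJ/s.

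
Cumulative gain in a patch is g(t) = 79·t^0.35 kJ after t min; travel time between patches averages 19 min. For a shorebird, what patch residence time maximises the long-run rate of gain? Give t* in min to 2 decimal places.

10.23 min

Maximise g(t)/(T+t): set derivative to zero → g'(t)(T+t) = g(t).
g'(t) = 0.35·79·t^-0.65. Setting 0.35·79·t^-0.65 = 79·t^0.35/(19+t) gives 0.35(19+t) = t, so 0.65·t = 0.35×19.
t* = 0.35×19/0.65 = 10.23 min.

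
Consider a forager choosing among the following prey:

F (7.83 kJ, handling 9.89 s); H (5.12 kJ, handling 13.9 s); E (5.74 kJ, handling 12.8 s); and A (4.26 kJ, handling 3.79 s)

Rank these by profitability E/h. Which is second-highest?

F

Profitability E/h (kJ/s): F = 7.83/9.89 = 0.792, H = 5.12/13.9 = 0.368, E = 5.74/12.8 = 0.448, A = 4.26/3.79 = 1.12.
Ranked: A > F > E > H.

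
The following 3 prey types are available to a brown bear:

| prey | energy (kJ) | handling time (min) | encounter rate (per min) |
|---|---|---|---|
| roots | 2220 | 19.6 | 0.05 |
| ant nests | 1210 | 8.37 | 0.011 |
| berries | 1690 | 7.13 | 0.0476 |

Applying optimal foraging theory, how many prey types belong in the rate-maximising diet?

Rank by E/h (kJ/min): berries 237, ant nests 145, roots 113. Include each in turn until the next type's E/h falls below the running intake rate.
Rate on top 1: 60.06. ant nests: 145 > 60.06 → include.
Rate on top 2: 65.5. roots: 113 > 65.5 → include.
Optimal diet: berries, ant nests, roots — 3 of 3 types.

3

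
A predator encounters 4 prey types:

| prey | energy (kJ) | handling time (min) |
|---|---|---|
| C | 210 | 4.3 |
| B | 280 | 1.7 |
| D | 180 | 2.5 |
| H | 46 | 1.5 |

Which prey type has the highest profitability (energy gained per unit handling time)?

Profitability E/h (kJ/min): C = 210/4.3 = 48.8, B = 280/1.7 = 165, D = 180/2.5 = 72, H = 46/1.5 = 30.7.
Ranked: B > D > C > H.

B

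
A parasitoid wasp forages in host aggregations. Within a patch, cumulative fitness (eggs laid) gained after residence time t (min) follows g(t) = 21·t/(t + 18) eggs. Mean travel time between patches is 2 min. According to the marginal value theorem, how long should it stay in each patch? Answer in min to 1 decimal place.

Optimal t* satisfies g'(t*) = g(t*)/(T + t*).
g'(t) = 21·18/(t + 18)². Setting 21·18/(t+18)² = 21t/[(t+18)(2+t)] gives 18(2+t) = t(t+18), so t² = 18×2 = 36.
t* = √36 = 6 min.

6.0 min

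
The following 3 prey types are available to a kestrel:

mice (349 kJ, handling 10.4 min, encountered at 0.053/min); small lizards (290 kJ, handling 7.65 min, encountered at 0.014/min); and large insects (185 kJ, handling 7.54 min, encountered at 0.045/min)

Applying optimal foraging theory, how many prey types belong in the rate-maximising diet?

3

E/h in descending order: small lizards 37.9, mice 33.6, large insects 24.5 kJ/min. The optimal diet is the largest prefix of this list for which every included type satisfies E_i/h_i > R on the types above it.
Rate on top 1: 3.667. mice: 33.6 > 3.667 → include.
Rate on top 2: 13.6. large insects: 24.5 > 13.6 → include.
Optimal diet: small lizards, mice, large insects — 3 of 3 types.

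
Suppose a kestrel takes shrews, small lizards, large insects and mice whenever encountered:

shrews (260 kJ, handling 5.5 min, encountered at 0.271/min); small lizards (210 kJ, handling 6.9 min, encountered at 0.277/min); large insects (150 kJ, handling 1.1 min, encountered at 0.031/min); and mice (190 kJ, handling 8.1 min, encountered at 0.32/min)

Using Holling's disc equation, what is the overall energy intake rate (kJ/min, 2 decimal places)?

27.62 kJ/min

Energy encountered per unit search time: 0.271×260 + 0.277×210 + 0.031×150 + 0.32×190 = 194.1 kJ/min.
Handling time per unit search time: 0.271×5.5 + 0.277×6.9 + 0.031×1.1 + 0.32×8.1 = 6.028.
Rate = 194.1/(1 + 6.028) = 27.62 kJ/min.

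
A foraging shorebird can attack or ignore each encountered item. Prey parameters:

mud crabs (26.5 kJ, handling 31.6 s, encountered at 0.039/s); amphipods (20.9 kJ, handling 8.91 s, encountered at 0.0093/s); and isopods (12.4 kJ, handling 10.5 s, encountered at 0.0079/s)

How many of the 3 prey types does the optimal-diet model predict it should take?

3

Profitabilities (E/h, kJ/s): amphipods 2.35, isopods 1.18, mud crabs 0.839. Add prey in this order while the next type's profitability exceeds the intake rate on those already taken.
Rate on top 1: 0.1795. isopods: 1.18 > 0.1795 → include.
Rate on top 2: 0.2508. mud crabs: 0.839 > 0.2508 → include.
Optimal diet: amphipods, isopods, mud crabs — 3 of 3 types.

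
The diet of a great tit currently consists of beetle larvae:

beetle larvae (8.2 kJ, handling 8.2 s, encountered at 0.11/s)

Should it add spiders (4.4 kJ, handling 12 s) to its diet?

On beetle larvae alone, R = ΣλE/(1+Σλh) = 0.902/1.902 = 0.4742 kJ/s.
Profitability of spiders: 4.4/12 = 0.3667 kJ/s.
0.3667 < 0.4742, so adding spiders would lower the average — exclude it.

No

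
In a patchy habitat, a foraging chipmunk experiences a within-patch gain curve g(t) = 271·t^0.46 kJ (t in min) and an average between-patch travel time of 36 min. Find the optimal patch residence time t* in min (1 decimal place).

30.7 min

By the marginal value theorem, leave when the instantaneous gain rate g'(t) equals the habitat-wide average g(t)/(T + t).
g'(t) = 0.46·271·t^-0.54. Setting 0.46·271·t^-0.54 = 271·t^0.46/(36+t) gives 0.46(36+t) = t, so 0.54·t = 0.46×36.
t* = 0.46×36/0.54 = 30.67 min.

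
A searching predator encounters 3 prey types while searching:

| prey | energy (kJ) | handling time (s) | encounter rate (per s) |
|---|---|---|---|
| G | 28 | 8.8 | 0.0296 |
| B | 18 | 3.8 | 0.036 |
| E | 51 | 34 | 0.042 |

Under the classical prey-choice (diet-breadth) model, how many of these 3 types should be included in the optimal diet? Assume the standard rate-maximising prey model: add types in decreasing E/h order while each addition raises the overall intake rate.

Profitabilities (E/h, kJ/s): B 4.74, G 3.18, E 1.5. Add prey in this order while the next type's profitability exceeds the intake rate on those already taken.
Rate on top 1: 0.57. G: 3.18 > 0.57 → include.
Rate on top 2: 1.057. E: 1.5 > 1.057 → include.
Optimal diet: B, G, E — 3 of 3 types.

3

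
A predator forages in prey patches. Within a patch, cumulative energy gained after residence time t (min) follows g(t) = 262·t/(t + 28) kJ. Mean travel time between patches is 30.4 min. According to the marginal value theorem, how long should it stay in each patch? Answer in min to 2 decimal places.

29.18 min

Optimal t* satisfies g'(t*) = g(t*)/(T + t*).
g'(t) = 262·28/(t + 28)². Setting 262·28/(t+28)² = 262t/[(t+28)(30.4+t)] gives 28(30.4+t) = t(t+28), so t² = 28×30.4 = 851.2.
t* = √851.2 = 29.18 min.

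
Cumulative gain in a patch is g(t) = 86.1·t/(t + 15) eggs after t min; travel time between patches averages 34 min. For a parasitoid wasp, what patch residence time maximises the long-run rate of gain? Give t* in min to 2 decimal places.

Maximise g(t)/(T+t): set derivative to zero → g'(t)(T+t) = g(t).
g'(t) = 86.1·15/(t + 15)². Setting 86.1·15/(t+15)² = 86.1t/[(t+15)(34+t)] gives 15(34+t) = t(t+15), so t² = 15×34 = 510.
t* = √510 = 22.58 min.

22.58 min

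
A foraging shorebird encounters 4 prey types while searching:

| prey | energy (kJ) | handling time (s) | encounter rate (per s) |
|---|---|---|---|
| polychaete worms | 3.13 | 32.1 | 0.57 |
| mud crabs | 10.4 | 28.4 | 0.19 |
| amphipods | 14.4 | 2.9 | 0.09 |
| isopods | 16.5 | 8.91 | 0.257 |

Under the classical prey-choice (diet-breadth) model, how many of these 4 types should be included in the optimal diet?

Rank by E/h (kJ/s): amphipods 4.97, isopods 1.85, mud crabs 0.366, polychaete worms 0.0975. Include each in turn until the next type's E/h falls below the running intake rate.
Rate on top 1: 1.028. isopods: 1.85 > 1.028 → include.
Rate on top 2: 1.559. mud crabs: 0.366 < 1.559 → exclude; stop.
Optimal diet: amphipods, isopods — 2 of 4 types.

2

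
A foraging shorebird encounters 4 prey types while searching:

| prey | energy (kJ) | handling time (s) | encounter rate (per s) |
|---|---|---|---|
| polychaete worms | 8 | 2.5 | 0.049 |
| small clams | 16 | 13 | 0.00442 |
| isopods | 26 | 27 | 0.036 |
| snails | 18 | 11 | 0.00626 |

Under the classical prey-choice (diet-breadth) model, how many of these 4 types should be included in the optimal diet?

E/h in descending order: polychaete worms 3.2, snails 1.64, small clams 1.23, isopods 0.963 kJ/s. The optimal diet is the largest prefix of this list for which every included type satisfies E_i/h_i > R on the types above it.
Rate on top 1: 0.3492. snails: 1.64 > 0.3492 → include.
Rate on top 2: 0.4236. small clams: 1.23 > 0.4236 → include.
Rate on top 3: 0.4608. isopods: 0.963 > 0.4608 → include.
Optimal diet: polychaete worms, snails, small clams, isopods — 4 of 4 types.

4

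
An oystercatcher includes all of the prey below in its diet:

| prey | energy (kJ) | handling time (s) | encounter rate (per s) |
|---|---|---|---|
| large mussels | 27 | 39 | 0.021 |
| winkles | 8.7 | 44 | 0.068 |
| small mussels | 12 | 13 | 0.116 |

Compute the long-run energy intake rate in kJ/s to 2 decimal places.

Energy encountered per unit search time: 0.021×27 + 0.068×8.7 + 0.116×12 = 2.551 kJ/s.
Handling time per unit search time: 0.021×39 + 0.068×44 + 0.116×13 = 5.319.
Rate = 2.551/(1 + 5.319) = 0.4036 kJ/s.

0.40 kJ/s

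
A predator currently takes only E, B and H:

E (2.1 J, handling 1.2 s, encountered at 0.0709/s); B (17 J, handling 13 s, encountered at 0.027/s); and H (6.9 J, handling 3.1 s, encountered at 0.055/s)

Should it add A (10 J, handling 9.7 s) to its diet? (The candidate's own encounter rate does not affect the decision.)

Yes

On E, B and H alone, R = ΣλE/(1+Σλh) = 0.9874/1.607 = 0.6146 J/s.
A: E/h = 10/9.7 = 1.031 J/s.
1.031 > 0.6146, so adding A raises the average — include it.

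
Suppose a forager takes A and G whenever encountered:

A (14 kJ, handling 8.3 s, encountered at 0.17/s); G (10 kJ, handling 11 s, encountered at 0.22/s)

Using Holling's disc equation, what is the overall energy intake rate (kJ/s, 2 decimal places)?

0.95 kJ/s

R = Σλ_iE_i / (1 + Σλ_ih_i)
Numerator: 0.17×14 + 0.22×10 = 4.58
Denominator: 1 + 0.17×8.3 + 0.22×11 = 4.831
R = 4.58/4.831 = 0.948 kJ/s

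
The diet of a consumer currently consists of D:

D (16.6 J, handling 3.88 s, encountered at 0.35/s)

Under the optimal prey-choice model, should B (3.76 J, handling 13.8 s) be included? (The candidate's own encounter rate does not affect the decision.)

No

On D alone, R = ΣλE/(1+Σλh) = 5.81/2.358 = 2.464 J/s.
Profitability of B: 3.76/13.8 = 0.2725 J/s.
Since 0.2725 < R, time spent handling B is better spent searching.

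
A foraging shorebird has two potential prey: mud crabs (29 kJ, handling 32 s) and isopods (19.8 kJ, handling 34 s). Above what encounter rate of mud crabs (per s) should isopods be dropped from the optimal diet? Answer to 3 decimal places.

0.056 per s

The zero-one rule: include isopods iff E₂/h₂ > λE₁/(1+λh₁). Equality gives the switch point.
λE₁h₂ = E₂ + λE₂h₁ ⇒ λ = E₂/(E₁h₂ − E₂h₁) = 19.8/(986 − 633.6) = 0.05619 per s.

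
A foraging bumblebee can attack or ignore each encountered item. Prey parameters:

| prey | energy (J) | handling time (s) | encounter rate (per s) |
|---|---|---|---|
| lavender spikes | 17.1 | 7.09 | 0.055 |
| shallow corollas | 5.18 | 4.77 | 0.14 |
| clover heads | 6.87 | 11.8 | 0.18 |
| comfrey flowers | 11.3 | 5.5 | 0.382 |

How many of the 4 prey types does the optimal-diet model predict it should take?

Profitabilities (E/h, J/s): lavender spikes 2.41, comfrey flowers 2.05, shallow corollas 1.09, clover heads 0.582. Add prey in this order while the next type's profitability exceeds the intake rate on those already taken.
Rate on top 1: 0.6766. comfrey flowers: 2.05 > 0.6766 → include.
Rate on top 2: 1.506. shallow corollas: 1.09 < 1.506 → exclude; stop.
Optimal diet: lavender spikes, comfrey flowers — 2 of 4 types.

2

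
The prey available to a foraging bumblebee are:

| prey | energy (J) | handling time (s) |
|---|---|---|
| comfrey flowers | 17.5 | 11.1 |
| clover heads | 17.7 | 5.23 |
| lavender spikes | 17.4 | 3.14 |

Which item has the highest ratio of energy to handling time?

lavender spikes

In descending order of E/h:
lavender spikes: 17.4/3.14 = 5.54 J/s
clover heads: 17.7/5.23 = 3.38 J/s
comfrey flowers: 17.5/11.1 = 1.58 J/s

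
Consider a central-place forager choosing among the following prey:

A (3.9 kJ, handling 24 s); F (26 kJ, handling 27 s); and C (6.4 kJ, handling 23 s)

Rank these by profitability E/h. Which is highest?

F

In descending order of E/h:
F: 26/27 = 0.963 kJ/s
C: 6.4/23 = 0.278 kJ/s
A: 3.9/24 = 0.163 kJ/s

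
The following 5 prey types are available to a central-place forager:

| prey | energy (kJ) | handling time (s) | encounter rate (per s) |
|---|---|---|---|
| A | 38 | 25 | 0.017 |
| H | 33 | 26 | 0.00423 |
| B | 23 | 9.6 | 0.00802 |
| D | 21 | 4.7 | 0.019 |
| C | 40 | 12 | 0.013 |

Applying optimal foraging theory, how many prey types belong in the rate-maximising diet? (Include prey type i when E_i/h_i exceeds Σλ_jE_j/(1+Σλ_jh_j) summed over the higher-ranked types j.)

5

E/h in descending order: D 4.47, C 3.33, B 2.4, A 1.52, H 1.27 kJ/s. The optimal diet is the largest prefix of this list for which every included type satisfies E_i/h_i > R on the types above it.
Rate on top 1: 0.3663. C: 3.33 > 0.3663 → include.
Rate on top 2: 0.738. B: 2.4 > 0.738 → include.
Rate on top 3: 0.8345. A: 1.52 > 0.8345 → include.
Rate on top 4: 1.001. H: 1.27 > 1.001 → include.
Optimal diet: D, C, B, A, H — 5 of 5 types.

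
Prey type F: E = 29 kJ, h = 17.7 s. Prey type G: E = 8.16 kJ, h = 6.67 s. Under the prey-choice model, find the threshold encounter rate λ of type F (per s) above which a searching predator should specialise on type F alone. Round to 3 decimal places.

The zero-one rule: include type G iff E₂/h₂ > λE₁/(1+λh₁). Equality gives the switch point.
λE₁h₂ = E₂ + λE₂h₁ ⇒ λ = E₂/(E₁h₂ − E₂h₁) = 8.16/(193.4 − 144.4) = 0.1665 per s.

0.167 per s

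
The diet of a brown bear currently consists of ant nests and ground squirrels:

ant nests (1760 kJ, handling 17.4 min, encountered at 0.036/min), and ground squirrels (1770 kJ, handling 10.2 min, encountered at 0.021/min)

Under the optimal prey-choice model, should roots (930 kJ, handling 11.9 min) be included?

Current rate: (0.036×1760 + 0.021×1770)/(1 + 0.036×17.4 + 0.021×10.2) = 54.62 kJ/min.
roots: E/h = 930/11.9 = 78.15 kJ/min.
Since 78.15 > R, including roots increases the long-run rate.

Yes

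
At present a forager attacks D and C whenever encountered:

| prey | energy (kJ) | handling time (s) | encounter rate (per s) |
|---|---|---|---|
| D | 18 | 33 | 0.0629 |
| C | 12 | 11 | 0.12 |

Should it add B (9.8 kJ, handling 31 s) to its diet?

Current rate: (0.0629×18 + 0.12×12)/(1 + 0.0629×33 + 0.12×11) = 0.5852 kJ/s.
B: E/h = 9.8/31 = 0.3161 kJ/s.
0.3161 < 0.5852, so adding B would lower the average — exclude it.

No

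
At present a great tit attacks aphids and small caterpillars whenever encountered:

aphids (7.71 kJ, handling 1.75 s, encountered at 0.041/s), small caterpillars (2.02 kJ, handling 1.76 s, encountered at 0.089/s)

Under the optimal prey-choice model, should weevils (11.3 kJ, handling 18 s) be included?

On aphids and small caterpillars alone, R = ΣλE/(1+Σλh) = 0.4959/1.228 = 0.4037 kJ/s.
Profitability of weevils: 11.3/18 = 0.6278 kJ/s.
Since 0.6278 > R, including weevils increases the long-run rate.

Yes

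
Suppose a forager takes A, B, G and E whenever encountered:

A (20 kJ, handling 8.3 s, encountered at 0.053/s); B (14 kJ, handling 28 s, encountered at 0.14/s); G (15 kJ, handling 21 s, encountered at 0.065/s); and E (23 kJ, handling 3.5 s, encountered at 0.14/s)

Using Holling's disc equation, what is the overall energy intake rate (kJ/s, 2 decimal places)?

Energy encountered per unit search time: 0.053×20 + 0.14×14 + 0.065×15 + 0.14×23 = 7.215 kJ/s.
Handling time per unit search time: 0.053×8.3 + 0.14×28 + 0.065×21 + 0.14×3.5 = 6.215.
Rate = 7.215/(1 + 6.215) = 1 kJ/s.

1.00 kJ/s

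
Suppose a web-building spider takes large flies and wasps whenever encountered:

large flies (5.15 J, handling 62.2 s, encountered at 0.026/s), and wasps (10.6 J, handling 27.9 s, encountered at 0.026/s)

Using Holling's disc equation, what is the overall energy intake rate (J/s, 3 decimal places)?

0.123 J/s

Energy encountered per unit search time: 0.026×5.15 + 0.026×10.6 = 0.4095 J/s.
Handling time per unit search time: 0.026×62.2 + 0.026×27.9 = 2.343.
Rate = 0.4095/(1 + 2.343) = 0.1225 J/s.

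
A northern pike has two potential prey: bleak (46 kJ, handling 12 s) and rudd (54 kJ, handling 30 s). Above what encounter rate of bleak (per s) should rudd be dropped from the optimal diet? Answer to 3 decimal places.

Drop rudd once their profitability E₂/h₂ falls below the rate achievable on bleak alone: E₂/h₂ = λE₁/(1 + λh₁).
Solve for λ: λE₁h₂ = E₂(1 + λh₁) → λ(E₁h₂ − E₂h₁) = E₂ → λ = E₂/(E₁h₂ − E₂h₁).
λ = 54/(46×30 − 54×12) = 54/732 = 0.07377 per s.

0.074 per s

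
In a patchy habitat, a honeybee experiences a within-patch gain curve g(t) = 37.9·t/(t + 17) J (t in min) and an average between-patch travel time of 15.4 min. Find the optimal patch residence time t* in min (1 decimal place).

Maximise g(t)/(T+t): set derivative to zero → g'(t)(T+t) = g(t).
g'(t) = 37.9·17/(t + 17)². Setting 37.9·17/(t+17)² = 37.9t/[(t+17)(15.4+t)] gives 17(15.4+t) = t(t+17), so t² = 17×15.4 = 261.8.
t* = √261.8 = 16.18 min.

16.2 min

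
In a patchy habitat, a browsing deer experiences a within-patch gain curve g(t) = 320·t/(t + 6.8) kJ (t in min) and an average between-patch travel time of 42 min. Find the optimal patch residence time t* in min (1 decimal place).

16.9 min

Optimal t* satisfies g'(t*) = g(t*)/(T + t*).
g'(t) = 320·6.8/(t + 6.8)². Setting 320·6.8/(t+6.8)² = 320t/[(t+6.8)(42+t)] gives 6.8(42+t) = t(t+6.8), so t² = 6.8×42 = 285.6.
t* = √285.6 = 16.9 min.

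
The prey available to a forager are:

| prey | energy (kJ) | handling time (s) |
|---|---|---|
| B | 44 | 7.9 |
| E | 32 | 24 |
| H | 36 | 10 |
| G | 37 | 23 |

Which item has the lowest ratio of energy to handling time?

In descending order of E/h:
B: 44/7.9 = 5.57 kJ/s
H: 36/10 = 3.6 kJ/s
G: 37/23 = 1.61 kJ/s
E: 32/24 = 1.33 kJ/s

E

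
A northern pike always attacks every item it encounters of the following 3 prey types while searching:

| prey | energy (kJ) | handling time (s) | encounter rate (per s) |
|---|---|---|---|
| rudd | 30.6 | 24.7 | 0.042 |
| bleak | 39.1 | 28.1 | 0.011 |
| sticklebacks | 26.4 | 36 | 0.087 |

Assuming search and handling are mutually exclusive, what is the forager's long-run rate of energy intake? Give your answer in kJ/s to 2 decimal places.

0.73 kJ/s

Energy encountered per unit search time: 0.042×30.6 + 0.011×39.1 + 0.087×26.4 = 4.012 kJ/s.
Handling time per unit search time: 0.042×24.7 + 0.011×28.1 + 0.087×36 = 4.478.
Rate = 4.012/(1 + 4.478) = 0.7323 kJ/s.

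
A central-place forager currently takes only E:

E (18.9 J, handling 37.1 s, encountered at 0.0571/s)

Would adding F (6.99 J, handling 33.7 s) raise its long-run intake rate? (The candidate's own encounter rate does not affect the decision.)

No

Intake rate on the current diet: R = (0.0571×18.9) / (1 + 0.0571×37.1) = 1.079/3.118 = 0.3461 J/s.
F: E/h = 6.99/33.7 = 0.2074 J/s.
0.2074 < 0.3461, so adding F would lower the average — exclude it.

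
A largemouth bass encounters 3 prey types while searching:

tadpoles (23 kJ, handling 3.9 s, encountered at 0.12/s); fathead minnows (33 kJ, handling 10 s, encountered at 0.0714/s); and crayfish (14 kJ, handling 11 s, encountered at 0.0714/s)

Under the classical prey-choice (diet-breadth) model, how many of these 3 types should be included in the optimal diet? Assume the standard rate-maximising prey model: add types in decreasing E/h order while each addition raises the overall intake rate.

2

Rank by E/h (kJ/s): tadpoles 5.9, fathead minnows 3.3, crayfish 1.27. Include each in turn until the next type's E/h falls below the running intake rate.
Rate on top 1: 1.88. fathead minnows: 3.3 > 1.88 → include.
Rate on top 2: 2.345. crayfish: 1.27 < 2.345 → exclude; stop.
Optimal diet: tadpoles, fathead minnows — 2 of 3 types.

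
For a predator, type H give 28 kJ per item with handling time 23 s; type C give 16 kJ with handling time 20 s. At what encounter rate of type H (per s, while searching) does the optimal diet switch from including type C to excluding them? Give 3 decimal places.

At the threshold, the rate on type H alone equals the profitability of type C: λ·28/(1 + λ·23) = 16/20 = 0.8.
Rearranging, λ(28 − 0.8×23) = 0.8, so λ = 0.8/9.6 = 0.08333 per s.

0.083 per s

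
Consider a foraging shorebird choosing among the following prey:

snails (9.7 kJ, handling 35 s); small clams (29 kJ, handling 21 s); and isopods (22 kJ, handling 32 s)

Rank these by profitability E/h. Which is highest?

In descending order of E/h:
small clams: 29/21 = 1.38 kJ/s
isopods: 22/32 = 0.688 kJ/s
snails: 9.7/35 = 0.277 kJ/s

small clams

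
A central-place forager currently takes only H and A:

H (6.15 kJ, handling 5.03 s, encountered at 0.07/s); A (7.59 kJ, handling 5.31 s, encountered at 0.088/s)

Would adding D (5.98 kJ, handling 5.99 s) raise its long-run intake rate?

Yes

On H and A alone, R = ΣλE/(1+Σλh) = 1.098/1.819 = 0.6037 kJ/s.
Profitability of D: 5.98/5.99 = 0.9983 kJ/s.
Since 0.9983 > R, including D increases the long-run rate.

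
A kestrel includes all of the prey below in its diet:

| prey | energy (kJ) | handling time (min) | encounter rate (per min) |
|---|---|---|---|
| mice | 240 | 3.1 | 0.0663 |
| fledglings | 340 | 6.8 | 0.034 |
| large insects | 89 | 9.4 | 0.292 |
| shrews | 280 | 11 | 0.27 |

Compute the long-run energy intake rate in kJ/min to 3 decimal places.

18.046 kJ/min

R = Σλ_iE_i / (1 + Σλ_ih_i)
Numerator: 0.0663×240 + 0.034×340 + 0.292×89 + 0.27×280 = 129.1
Denominator: 1 + 0.0663×3.1 + 0.034×6.8 + 0.292×9.4 + 0.27×11 = 7.152
R = 129.1/7.152 = 18.05 kJ/min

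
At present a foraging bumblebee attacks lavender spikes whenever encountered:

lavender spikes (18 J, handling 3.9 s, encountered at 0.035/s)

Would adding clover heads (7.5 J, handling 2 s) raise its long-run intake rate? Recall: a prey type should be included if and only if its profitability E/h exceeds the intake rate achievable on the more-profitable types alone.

Yes

On lavender spikes alone, R = ΣλE/(1+Σλh) = 0.63/1.137 = 0.5543 J/s.
clover heads: E/h = 7.5/2 = 3.75 J/s.
Since 3.75 > R, including clover heads increases the long-run rate.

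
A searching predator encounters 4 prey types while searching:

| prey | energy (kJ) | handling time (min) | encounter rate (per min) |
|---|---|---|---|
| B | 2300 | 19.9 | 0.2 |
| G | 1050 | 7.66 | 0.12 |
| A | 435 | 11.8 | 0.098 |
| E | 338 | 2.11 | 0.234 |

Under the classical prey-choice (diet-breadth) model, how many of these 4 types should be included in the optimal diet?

3

Rank by E/h (kJ/min): E 160, G 137, B 116, A 36.9. Include each in turn until the next type's E/h falls below the running intake rate.
Rate on top 1: 52.95. G: 137 > 52.95 → include.
Rate on top 2: 85. B: 116 > 85 → include.
Rate on top 3: 104. A: 36.9 < 104 → exclude; stop.
Optimal diet: E, G, B — 3 of 4 types.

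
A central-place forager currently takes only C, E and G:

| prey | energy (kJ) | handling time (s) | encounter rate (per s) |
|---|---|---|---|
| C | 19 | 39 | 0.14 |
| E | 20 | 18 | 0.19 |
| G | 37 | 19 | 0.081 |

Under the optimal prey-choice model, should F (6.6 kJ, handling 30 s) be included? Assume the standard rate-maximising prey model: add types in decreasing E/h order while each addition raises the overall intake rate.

Current rate: (0.14×19 + 0.19×20 + 0.081×37)/(1 + 0.14×39 + 0.19×18 + 0.081×19) = 0.8282 kJ/s.
Profitability of F: 6.6/30 = 0.22 kJ/s.
0.22 < 0.8282, so adding F would lower the average — exclude it.

No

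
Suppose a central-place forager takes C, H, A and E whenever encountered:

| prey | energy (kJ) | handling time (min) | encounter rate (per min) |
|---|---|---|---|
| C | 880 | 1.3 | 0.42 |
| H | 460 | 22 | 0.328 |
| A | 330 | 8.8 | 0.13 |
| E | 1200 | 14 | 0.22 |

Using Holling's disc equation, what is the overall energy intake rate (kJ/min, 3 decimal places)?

Energy encountered per unit search time: 0.42×880 + 0.328×460 + 0.13×330 + 0.22×1200 = 827.4 kJ/min.
Handling time per unit search time: 0.42×1.3 + 0.328×22 + 0.13×8.8 + 0.22×14 = 11.99.
Rate = 827.4/(1 + 11.99) = 63.71 kJ/min.

63.713 kJ/min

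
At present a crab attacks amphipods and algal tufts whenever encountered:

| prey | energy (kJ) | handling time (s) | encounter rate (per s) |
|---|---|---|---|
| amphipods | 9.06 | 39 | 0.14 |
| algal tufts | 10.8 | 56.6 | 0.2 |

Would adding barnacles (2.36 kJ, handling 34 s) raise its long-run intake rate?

On amphipods and algal tufts alone, R = ΣλE/(1+Σλh) = 3.428/17.78 = 0.1928 kJ/s.
barnacles: E/h = 2.36/34 = 0.06941 kJ/s.
0.06941 < 0.1928, so adding barnacles would lower the average — exclude it.

No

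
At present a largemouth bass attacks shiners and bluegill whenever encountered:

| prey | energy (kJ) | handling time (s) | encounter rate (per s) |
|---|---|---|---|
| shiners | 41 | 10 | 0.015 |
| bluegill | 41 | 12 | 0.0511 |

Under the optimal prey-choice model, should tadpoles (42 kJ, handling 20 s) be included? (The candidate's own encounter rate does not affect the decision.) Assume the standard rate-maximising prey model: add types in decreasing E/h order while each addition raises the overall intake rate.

On shiners and bluegill alone, R = ΣλE/(1+Σλh) = 2.71/1.763 = 1.537 kJ/s.
Profitability of tadpoles: 42/20 = 2.1 kJ/s.
2.1 > 1.537, so adding tadpoles raises the average — include it.

Yes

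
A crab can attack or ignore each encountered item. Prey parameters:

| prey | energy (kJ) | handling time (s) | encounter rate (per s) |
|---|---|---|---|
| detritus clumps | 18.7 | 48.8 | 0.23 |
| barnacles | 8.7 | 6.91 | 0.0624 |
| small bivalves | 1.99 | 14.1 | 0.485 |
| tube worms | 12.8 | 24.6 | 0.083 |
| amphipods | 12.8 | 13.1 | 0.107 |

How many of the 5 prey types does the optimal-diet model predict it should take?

E/h in descending order: barnacles 1.26, amphipods 0.977, tube worms 0.52, detritus clumps 0.383, small bivalves 0.141 kJ/s. The optimal diet is the largest prefix of this list for which every included type satisfies E_i/h_i > R on the types above it.
Rate on top 1: 0.3793. amphipods: 0.977 > 0.3793 → include.
Rate on top 2: 0.6751. tube worms: 0.52 < 0.6751 → exclude; stop.
Optimal diet: barnacles, amphipods — 2 of 5 types.

2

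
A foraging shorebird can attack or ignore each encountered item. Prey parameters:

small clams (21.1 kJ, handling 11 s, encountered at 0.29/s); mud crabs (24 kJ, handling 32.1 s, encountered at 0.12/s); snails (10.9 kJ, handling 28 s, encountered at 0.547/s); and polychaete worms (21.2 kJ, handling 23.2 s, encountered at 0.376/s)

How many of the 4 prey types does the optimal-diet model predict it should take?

1

E/h in descending order: small clams 1.92, polychaete worms 0.914, mud crabs 0.748, snails 0.389 kJ/s. The optimal diet is the largest prefix of this list for which every included type satisfies E_i/h_i > R on the types above it.
Rate on top 1: 1.46. polychaete worms: 0.914 < 1.46 → exclude; stop.
Optimal diet: small clams — 1 of 4 types.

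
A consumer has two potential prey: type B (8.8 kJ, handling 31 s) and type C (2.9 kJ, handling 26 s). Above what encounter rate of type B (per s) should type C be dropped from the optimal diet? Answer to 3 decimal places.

The zero-one rule: include type C iff E₂/h₂ > λE₁/(1+λh₁). Equality gives the switch point.
λE₁h₂ = E₂ + λE₂h₁ ⇒ λ = E₂/(E₁h₂ − E₂h₁) = 2.9/(228.8 − 89.9) = 0.02088 per s.

0.021 per s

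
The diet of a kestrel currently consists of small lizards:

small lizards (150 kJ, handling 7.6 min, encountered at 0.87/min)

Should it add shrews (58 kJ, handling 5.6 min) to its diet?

Intake rate on the current diet: R = (0.87×150) / (1 + 0.87×7.6) = 130.5/7.612 = 17.14 kJ/min.
shrews: E/h = 58/5.6 = 10.36 kJ/min.
10.36 < 17.14, so adding shrews would lower the average — exclude it.

No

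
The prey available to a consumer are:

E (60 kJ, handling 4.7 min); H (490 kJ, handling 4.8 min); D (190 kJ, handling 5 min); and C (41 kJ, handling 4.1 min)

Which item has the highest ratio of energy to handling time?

Profitability E/h (kJ/min): E = 60/4.7 = 12.8, H = 490/4.8 = 102, D = 190/5 = 38, C = 41/4.1 = 10.
Ranked: H > D > E > C.

H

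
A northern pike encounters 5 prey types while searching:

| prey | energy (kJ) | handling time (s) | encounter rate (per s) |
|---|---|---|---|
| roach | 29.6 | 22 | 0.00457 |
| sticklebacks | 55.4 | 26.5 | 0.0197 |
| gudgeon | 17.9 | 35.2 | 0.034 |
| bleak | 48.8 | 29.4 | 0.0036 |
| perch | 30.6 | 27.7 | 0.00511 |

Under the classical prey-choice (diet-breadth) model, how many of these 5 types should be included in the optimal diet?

4

Profitabilities (E/h, kJ/s): sticklebacks 2.09, bleak 1.66, roach 1.35, perch 1.1, gudgeon 0.509. Add prey in this order while the next type's profitability exceeds the intake rate on those already taken.
Rate on top 1: 0.717. bleak: 1.66 > 0.717 → include.
Rate on top 2: 0.7783. roach: 1.35 > 0.7783 → include.
Rate on top 3: 0.8113. perch: 1.1 > 0.8113 → include.
Rate on top 4: 0.8335. gudgeon: 0.509 < 0.8335 → exclude; stop.
Optimal diet: sticklebacks, bleak, roach, perch — 4 of 5 types.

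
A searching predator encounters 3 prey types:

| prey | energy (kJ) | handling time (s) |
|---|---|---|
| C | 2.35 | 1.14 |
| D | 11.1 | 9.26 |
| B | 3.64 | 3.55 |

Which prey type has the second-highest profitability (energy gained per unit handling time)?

D

Profitability E/h (kJ/s): C = 2.35/1.14 = 2.06, D = 11.1/9.26 = 1.2, B = 3.64/3.55 = 1.03.
Ranked: C > D > B.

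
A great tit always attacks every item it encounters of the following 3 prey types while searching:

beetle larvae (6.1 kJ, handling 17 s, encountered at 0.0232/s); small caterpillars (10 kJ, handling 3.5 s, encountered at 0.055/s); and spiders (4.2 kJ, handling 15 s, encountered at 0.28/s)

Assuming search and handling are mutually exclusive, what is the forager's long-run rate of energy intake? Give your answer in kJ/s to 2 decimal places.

R = (0.0232×6.1 + 0.055×10 + 0.28×4.2) / (1 + 0.0232×17 + 0.055×3.5 + 0.28×15) = 1.868/5.787 = 0.3227 kJ/s.

0.32 kJ/s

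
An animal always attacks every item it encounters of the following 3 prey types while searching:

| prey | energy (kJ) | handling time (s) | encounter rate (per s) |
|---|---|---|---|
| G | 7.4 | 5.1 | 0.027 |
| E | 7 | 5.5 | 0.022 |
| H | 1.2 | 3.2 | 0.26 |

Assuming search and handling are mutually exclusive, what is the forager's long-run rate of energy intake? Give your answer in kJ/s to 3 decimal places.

R = Σλ_iE_i / (1 + Σλ_ih_i)
Numerator: 0.027×7.4 + 0.022×7 + 0.26×1.2 = 0.6658
Denominator: 1 + 0.027×5.1 + 0.022×5.5 + 0.26×3.2 = 2.091
R = 0.6658/2.091 = 0.3185 kJ/s

0.318 kJ/s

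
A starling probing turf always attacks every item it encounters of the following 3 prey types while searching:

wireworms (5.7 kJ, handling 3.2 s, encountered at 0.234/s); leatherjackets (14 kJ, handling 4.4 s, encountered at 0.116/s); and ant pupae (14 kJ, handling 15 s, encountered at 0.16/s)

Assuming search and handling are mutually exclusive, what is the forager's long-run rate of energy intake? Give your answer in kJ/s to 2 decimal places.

R = Σλ_iE_i / (1 + Σλ_ih_i)
Numerator: 0.234×5.7 + 0.116×14 + 0.16×14 = 5.198
Denominator: 1 + 0.234×3.2 + 0.116×4.4 + 0.16×15 = 4.659
R = 5.198/4.659 = 1.116 kJ/s

1.12 kJ/s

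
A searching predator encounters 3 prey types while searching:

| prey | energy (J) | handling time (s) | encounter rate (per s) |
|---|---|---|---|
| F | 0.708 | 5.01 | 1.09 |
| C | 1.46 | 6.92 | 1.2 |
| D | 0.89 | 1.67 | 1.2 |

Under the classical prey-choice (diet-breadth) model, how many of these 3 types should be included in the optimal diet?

1

Profitabilities (E/h, J/s): D 0.533, C 0.211, F 0.141. Add prey in this order while the next type's profitability exceeds the intake rate on those already taken.
Rate on top 1: 0.3555. C: 0.211 < 0.3555 → exclude; stop.
Optimal diet: D — 1 of 3 types.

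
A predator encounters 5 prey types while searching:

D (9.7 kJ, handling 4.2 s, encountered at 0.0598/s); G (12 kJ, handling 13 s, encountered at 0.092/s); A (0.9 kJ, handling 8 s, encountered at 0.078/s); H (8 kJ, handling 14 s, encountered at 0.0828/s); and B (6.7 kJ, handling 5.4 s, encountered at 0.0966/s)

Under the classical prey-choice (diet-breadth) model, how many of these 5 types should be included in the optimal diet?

E/h in descending order: D 2.31, B 1.24, G 0.923, H 0.571, A 0.113 kJ/s. The optimal diet is the largest prefix of this list for which every included type satisfies E_i/h_i > R on the types above it.
Rate on top 1: 0.4636. B: 1.24 > 0.4636 → include.
Rate on top 2: 0.6923. G: 0.923 > 0.6923 → include.
Rate on top 3: 0.7853. H: 0.571 < 0.7853 → exclude; stop.
Optimal diet: D, B, G — 3 of 5 types.

3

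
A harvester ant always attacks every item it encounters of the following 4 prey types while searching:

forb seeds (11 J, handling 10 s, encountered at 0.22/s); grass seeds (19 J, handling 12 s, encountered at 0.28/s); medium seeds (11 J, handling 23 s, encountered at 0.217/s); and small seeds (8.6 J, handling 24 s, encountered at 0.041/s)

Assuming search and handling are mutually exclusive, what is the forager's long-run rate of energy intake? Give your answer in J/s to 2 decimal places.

0.84 J/s

R = Σλ_iE_i / (1 + Σλ_ih_i)
Numerator: 0.22×11 + 0.28×19 + 0.217×11 + 0.041×8.6 = 10.48
Denominator: 1 + 0.22×10 + 0.28×12 + 0.217×23 + 0.041×24 = 12.54
R = 10.48/12.54 = 0.836 J/s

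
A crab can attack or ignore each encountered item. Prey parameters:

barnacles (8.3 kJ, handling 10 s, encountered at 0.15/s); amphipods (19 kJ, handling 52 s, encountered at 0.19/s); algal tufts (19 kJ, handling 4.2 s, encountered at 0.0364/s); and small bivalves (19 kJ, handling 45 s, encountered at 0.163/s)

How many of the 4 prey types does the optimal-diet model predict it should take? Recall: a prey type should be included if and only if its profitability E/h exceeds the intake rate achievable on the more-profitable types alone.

Rank by E/h (kJ/s): algal tufts 4.52, barnacles 0.83, small bivalves 0.422, amphipods 0.365. Include each in turn until the next type's E/h falls below the running intake rate.
Rate on top 1: 0.5999. barnacles: 0.83 > 0.5999 → include.
Rate on top 2: 0.73. small bivalves: 0.422 < 0.73 → exclude; stop.
Optimal diet: algal tufts, barnacles — 2 of 4 types.

2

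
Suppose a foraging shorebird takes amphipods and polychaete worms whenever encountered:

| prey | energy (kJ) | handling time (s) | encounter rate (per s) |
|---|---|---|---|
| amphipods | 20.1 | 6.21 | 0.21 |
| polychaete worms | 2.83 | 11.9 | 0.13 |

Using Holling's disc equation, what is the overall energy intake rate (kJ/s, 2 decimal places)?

Energy encountered per unit search time: 0.21×20.1 + 0.13×2.83 = 4.589 kJ/s.
Handling time per unit search time: 0.21×6.21 + 0.13×11.9 = 2.851.
Rate = 4.589/(1 + 2.851) = 1.192 kJ/s.

1.19 kJ/s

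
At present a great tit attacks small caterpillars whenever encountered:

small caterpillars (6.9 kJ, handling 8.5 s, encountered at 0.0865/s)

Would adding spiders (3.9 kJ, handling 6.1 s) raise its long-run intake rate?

Intake rate on the current diet: R = (0.0865×6.9) / (1 + 0.0865×8.5) = 0.5968/1.735 = 0.344 kJ/s.
spiders: E/h = 3.9/6.1 = 0.6393 kJ/s.
0.6393 > 0.344, so adding spiders raises the average — include it.

Yes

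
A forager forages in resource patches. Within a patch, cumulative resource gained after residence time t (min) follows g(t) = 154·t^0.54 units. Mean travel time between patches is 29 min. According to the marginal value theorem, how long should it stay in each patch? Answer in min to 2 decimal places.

Optimal t* satisfies g'(t*) = g(t*)/(T + t*).
g'(t) = 0.54·154·t^-0.46. Setting 0.54·154·t^-0.46 = 154·t^0.54/(29+t) gives 0.54(29+t) = t, so 0.46·t = 0.54×29.
t* = 0.54×29/0.46 = 34.04 min.

34.04 min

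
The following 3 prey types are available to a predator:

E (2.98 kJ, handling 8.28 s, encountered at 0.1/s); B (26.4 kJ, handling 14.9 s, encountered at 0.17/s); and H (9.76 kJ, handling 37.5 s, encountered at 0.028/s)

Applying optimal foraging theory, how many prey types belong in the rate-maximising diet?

E/h in descending order: B 1.77, E 0.36, H 0.26 kJ/s. The optimal diet is the largest prefix of this list for which every included type satisfies E_i/h_i > R on the types above it.
Rate on top 1: 1.27. E: 0.36 < 1.27 → exclude; stop.
Optimal diet: B — 1 of 3 types.

1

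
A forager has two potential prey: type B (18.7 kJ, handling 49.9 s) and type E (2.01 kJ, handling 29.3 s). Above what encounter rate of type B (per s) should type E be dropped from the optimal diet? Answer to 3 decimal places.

0.004 per s

At the threshold, the rate on type B alone equals the profitability of type E: λ·18.7/(1 + λ·49.9) = 2.01/29.3 = 0.0686.
Rearranging, λ(18.7 − 0.0686×49.9) = 0.0686, so λ = 0.0686/15.28 = 0.004491 per s.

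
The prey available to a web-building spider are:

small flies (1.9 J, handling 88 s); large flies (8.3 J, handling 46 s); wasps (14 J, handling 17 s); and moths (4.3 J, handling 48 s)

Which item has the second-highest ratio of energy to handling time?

In descending order of E/h:
wasps: 14/17 = 0.824 J/s
large flies: 8.3/46 = 0.18 J/s
moths: 4.3/48 = 0.0896 J/s
small flies: 1.9/88 = 0.0216 J/s

large flies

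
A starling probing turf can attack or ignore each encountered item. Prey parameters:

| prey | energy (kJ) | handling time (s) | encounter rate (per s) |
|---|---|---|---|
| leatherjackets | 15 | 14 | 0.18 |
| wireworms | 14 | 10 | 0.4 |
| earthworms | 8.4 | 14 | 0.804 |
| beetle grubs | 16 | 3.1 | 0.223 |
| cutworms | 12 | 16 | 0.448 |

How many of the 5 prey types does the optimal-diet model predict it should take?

E/h in descending order: beetle grubs 5.16, wireworms 1.4, leatherjackets 1.07, cutworms 0.75, earthworms 0.6 kJ/s. The optimal diet is the largest prefix of this list for which every included type satisfies E_i/h_i > R on the types above it.
Rate on top 1: 2.11. wireworms: 1.4 < 2.11 → exclude; stop.
Optimal diet: beetle grubs — 1 of 5 types.

1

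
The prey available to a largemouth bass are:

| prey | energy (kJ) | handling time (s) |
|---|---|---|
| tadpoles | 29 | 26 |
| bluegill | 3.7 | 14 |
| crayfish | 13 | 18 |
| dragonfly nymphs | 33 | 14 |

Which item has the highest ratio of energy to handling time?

In descending order of E/h:
dragonfly nymphs: 33/14 = 2.36 kJ/s
tadpoles: 29/26 = 1.12 kJ/s
crayfish: 13/18 = 0.722 kJ/s
bluegill: 3.7/14 = 0.264 kJ/s

dragonfly nymphs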